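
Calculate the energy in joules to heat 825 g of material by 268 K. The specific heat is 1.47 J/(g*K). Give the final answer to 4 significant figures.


Q = m * cp * dT
Q = 825 * 1.47 * 268
Q = 325000 J


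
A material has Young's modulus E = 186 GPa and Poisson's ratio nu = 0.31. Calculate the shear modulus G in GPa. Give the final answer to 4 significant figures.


G = E / (2*(1+nu))
G = 186 / (2*(1+0.31))
G = 70.99 GPa


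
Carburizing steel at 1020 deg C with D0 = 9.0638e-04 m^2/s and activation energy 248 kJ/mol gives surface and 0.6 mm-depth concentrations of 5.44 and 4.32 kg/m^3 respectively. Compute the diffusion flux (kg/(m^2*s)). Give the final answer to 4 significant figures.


Step 1: D = D0 * exp(-Qd/(R*T))
T = 1020 + 273.15 = 1293.15 K
D = 9.0638e-04 * exp(-248e3 / (8.314 * 1293.15)) = 8.69764e-14 m^2/s
Step 2: J = D * (C1 - C2) / dx
J = 8.69764e-14 * (5.44 - 4.32) / 6e-04
J = 1.624e-10 kg/(m^2*s)


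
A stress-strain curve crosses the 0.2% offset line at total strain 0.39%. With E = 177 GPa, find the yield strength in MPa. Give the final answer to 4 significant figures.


Offset strain = 0.002
Elastic strain at yield = total_strain - offset = 3.9e-03 - 0.002 = 1.9e-03
sigma_y = E * elastic_strain = 177000 * 1.9e-03
sigma_y = 336.3 MPa


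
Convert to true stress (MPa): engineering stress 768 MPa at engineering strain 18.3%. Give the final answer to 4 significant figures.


sigma_true = sigma_eng * (1 + epsilon_eng)
sigma_true = 768 * (1 + 0.183)
sigma_true = 908.5 MPa


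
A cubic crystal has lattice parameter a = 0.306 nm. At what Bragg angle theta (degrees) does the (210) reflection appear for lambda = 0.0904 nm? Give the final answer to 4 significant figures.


d = a / sqrt(h^2+k^2+l^2)
d = 0.306 / sqrt(5) = 0.136847 nm
lambda = 2*d*sin(theta)  =>  sin(theta) = lambda / (2*d)
sin(theta) = 0.0904 / (2 * 0.136847) = 0.330295
theta = 19.29 deg


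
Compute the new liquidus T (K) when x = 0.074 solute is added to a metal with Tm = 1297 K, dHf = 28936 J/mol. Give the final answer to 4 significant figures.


dT = R*Tm^2*x / dHf
dT = 8.314 * 1297^2 * 0.074 / 28936
dT = 35.7671 K
T_new = 1297 - 35.7671 = 1261 K


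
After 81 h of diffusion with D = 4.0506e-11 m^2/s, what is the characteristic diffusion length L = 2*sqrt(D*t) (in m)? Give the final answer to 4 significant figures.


t = 81 hr = 291600 s
Diffusion length = 2*sqrt(D*t)
= 2*sqrt(4.0506e-11 * 291600)
= 6.874e-03 m


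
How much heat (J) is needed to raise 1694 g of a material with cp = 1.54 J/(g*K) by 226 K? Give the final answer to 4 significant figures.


Q = m * cp * dT
Q = 1694 * 1.54 * 226
Q = 589600 J


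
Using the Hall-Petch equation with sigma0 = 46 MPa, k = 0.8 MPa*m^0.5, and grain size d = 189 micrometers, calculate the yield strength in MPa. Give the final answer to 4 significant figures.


sigma_y = sigma0 + k / sqrt(d)
d = 189 um = 1.89e-04 m
sigma_y = 46 + 0.8 / sqrt(1.89e-04)
sigma_y = 104.2 MPa


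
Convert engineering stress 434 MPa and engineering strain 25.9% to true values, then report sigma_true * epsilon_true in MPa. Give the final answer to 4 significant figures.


sigma_true = sigma_eng * (1 + epsilon_eng)
sigma_true = 434 * (1 + 0.259) = 546.406 MPa
epsilon_true = ln(1 + epsilon_eng)
epsilon_true = ln(1 + 0.259) = 0.230318
sigma_true * epsilon_true = 546.406 * 0.230318 = 125.8 MPa


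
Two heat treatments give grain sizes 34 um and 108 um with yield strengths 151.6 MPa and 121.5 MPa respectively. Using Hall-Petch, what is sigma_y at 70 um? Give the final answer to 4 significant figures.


sigma_y = sigma0 + k / sqrt(d)
1/sqrt(d1) = 1/sqrt(3.4e-05) = 171.499;  1/sqrt(d2) = 96.225
k = (sigma1 - sigma2) / (1/sqrt(d1) - 1/sqrt(d2)) = (151.6 - 121.5) / (171.499 - 96.225) = 0.399875 MPa*m^0.5
sigma0 = sigma1 - k/sqrt(d1) = 151.6 - 0.399875*171.499 = 83.022 MPa
sigma_y(d3) = 83.022 + 0.399875 / sqrt(7e-05) = 130.8 MPa


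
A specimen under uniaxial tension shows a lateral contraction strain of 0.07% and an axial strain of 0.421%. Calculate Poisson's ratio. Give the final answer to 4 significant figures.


nu = -epsilon_lat / epsilon_axial
Lateral strain is contraction (negative), so using magnitudes:
nu = 0.07 / 0.421
nu = 0.1663


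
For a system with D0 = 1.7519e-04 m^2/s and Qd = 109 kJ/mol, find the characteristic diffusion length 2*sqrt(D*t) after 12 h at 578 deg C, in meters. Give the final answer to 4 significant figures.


Step 1: D = D0 * exp(-Qd/(R*T))
T = 851.15 K
D = 1.7519e-04 * exp(-109e3 / (8.314 * 851.15)) = 3.58091e-11 m^2/s
Step 2: L = 2*sqrt(D*t)
t = 12 h = 43200 s
L = 2*sqrt(3.58091e-11 * 43200) = 2.488e-03 m


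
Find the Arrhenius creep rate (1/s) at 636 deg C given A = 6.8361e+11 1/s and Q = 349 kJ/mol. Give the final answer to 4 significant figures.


rate = A * exp(-Q / (R*T))
T = 636 + 273.15 = 909.15 K
rate = 6.8361e+11 * exp(-349e3 / (8.314 * 909.15))
rate = 6.061e-09 1/s


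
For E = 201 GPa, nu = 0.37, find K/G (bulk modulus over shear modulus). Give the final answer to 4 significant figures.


G = E / (2*(1+nu))
G = 201 / (2*(1+0.37)) = 73.3577 GPa
K = E / (3*(1-2*nu))
K = 201 / (3*(1-2*0.37)) = 257.692 GPa
K/G = 257.692 / 73.3577 = 3.513


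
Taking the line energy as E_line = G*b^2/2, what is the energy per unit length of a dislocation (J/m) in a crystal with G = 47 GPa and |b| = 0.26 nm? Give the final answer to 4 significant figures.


E = G*b^2/2
b = 0.26 nm = 2.6e-10 m
G = 47 GPa = 4.7e+10 Pa
E = 0.5 * 4.7e+10 * (2.6e-10)^2
E = 1.589e-09 J/m


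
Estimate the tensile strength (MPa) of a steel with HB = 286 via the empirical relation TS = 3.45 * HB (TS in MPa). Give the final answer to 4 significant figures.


TS (MPa) = 3.45 * HB
TS = 3.45 * 286
TS = 986.7 MPa


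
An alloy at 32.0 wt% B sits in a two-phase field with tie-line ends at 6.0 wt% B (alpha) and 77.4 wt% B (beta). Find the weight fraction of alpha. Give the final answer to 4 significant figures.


f_alpha = (C_beta - C0) / (C_beta - C_alpha)
f_alpha = (77.4 - 32.0) / (77.4 - 6.0)
f_alpha = 0.6359


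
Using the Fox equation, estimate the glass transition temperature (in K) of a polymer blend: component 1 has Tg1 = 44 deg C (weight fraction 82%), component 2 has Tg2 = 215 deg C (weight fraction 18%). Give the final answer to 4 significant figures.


1/Tg = w1/Tg1 + w2/Tg2 (in Kelvin)
Tg1 = 317.15 K, Tg2 = 488.15 K
1/Tg = 0.82/317.15 + 0.18/488.15
Tg = 338.5 K


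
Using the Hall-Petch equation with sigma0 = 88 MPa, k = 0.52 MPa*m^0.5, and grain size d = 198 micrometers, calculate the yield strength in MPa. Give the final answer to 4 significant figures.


sigma_y = sigma0 + k / sqrt(d)
d = 198 um = 1.98e-04 m
sigma_y = 88 + 0.52 / sqrt(1.98e-04)
sigma_y = 125 MPa


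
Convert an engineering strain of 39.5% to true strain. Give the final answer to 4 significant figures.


epsilon_true = ln(1 + epsilon_eng)
epsilon_true = ln(1 + 0.395)
epsilon_true = 0.3329


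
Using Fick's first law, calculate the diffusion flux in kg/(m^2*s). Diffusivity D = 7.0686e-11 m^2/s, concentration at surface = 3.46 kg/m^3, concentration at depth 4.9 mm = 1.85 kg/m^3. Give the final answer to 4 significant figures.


J = -D * (dC/dx) = D * (C1 - C2) / dx
J = 7.0686e-11 * (3.46 - 1.85) / 4.9e-03
J = 2.323e-08 kg/(m^2*s)


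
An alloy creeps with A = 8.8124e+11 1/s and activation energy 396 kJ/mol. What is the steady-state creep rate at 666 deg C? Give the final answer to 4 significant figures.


rate = A * exp(-Q / (R*T))
T = 666 + 273.15 = 939.15 K
rate = 8.8124e+11 * exp(-396e3 / (8.314 * 939.15))
rate = 8.301e-11 1/s


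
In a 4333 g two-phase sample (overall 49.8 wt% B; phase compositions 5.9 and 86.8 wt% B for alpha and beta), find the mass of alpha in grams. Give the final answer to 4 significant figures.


f_alpha = (C_beta - C0) / (C_beta - C_alpha)
f_alpha = (86.8 - 49.8) / (86.8 - 5.9) = 0.457355
m_alpha = f_alpha * m_total = 0.457355 * 4333 = 1982 g


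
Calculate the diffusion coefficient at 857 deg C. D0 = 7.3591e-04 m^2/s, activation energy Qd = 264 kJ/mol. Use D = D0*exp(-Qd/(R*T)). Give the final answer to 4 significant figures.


D = D0 * exp(-Qd / (R*T))
T = 1130.15 K
D = 7.3591e-04 * exp(-264e3 / (8.314 * 1130.15))
D = 4.619e-16 m^2/s


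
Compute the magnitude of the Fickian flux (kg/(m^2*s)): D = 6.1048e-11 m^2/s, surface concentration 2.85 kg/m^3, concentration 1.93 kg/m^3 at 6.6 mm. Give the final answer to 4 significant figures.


J = -D * (dC/dx) = D * (C1 - C2) / dx
J = 6.1048e-11 * (2.85 - 1.93) / 6.6e-03
J = 8.51e-09 kg/(m^2*s)


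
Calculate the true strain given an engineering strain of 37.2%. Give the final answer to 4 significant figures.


epsilon_true = ln(1 + epsilon_eng)
epsilon_true = ln(1 + 0.372)
epsilon_true = 0.3163


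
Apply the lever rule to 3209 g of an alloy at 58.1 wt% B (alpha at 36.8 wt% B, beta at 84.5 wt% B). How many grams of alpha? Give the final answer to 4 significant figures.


f_alpha = (C_beta - C0) / (C_beta - C_alpha)
f_alpha = (84.5 - 58.1) / (84.5 - 36.8) = 0.553459
m_alpha = f_alpha * m_total = 0.553459 * 3209 = 1776 g


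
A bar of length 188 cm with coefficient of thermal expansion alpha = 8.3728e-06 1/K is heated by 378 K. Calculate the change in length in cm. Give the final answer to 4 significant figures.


dL = L0 * alpha * dT
dL = 188 * 8.3728e-06 * 378
dL = 0.595 cm


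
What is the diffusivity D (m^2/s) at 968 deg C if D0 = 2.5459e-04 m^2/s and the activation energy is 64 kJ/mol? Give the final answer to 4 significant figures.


D = D0 * exp(-Qd / (R*T))
T = 1241.15 K
D = 2.5459e-04 * exp(-64e3 / (8.314 * 1241.15))
D = 5.155e-07 m^2/s


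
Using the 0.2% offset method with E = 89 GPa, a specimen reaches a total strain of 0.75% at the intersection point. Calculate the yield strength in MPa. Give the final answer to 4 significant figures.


Offset strain = 0.002
Elastic strain at yield = total_strain - offset = 7.5e-03 - 0.002 = 5.5e-03
sigma_y = E * elastic_strain = 89000 * 5.5e-03
sigma_y = 489.5 MPa


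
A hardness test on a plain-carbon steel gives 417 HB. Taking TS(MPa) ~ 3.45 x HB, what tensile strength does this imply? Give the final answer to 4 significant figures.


TS (MPa) = 3.45 * HB
TS = 3.45 * 417
TS = 1439 MPa


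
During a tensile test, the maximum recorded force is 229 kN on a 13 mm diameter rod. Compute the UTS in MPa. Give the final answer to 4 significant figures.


A0 = pi*(d/2)^2 = pi*(13/2)^2 = 132.732 mm^2
UTS = F_max / A0 = 229*1000 / 132.732
UTS = 1725 MPa


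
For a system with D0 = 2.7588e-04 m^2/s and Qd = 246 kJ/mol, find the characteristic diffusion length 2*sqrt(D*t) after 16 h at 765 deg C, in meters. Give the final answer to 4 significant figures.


Step 1: D = D0 * exp(-Qd/(R*T))
T = 1038.15 K
D = 2.7588e-04 * exp(-246e3 / (8.314 * 1038.15)) = 1.15546e-16 m^2/s
Step 2: L = 2*sqrt(D*t)
t = 16 h = 57600 s
L = 2*sqrt(1.15546e-16 * 57600) = 5.16e-06 m


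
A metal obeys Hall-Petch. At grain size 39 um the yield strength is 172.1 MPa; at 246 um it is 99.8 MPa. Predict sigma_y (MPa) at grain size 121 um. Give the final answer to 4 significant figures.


sigma_y = sigma0 + k / sqrt(d)
1/sqrt(d1) = 1/sqrt(3.9e-05) = 160.128;  1/sqrt(d2) = 63.7577
k = (sigma1 - sigma2) / (1/sqrt(d1) - 1/sqrt(d2)) = (172.1 - 99.8) / (160.128 - 63.7577) = 0.75023 MPa*m^0.5
sigma0 = sigma1 - k/sqrt(d1) = 172.1 - 0.75023*160.128 = 51.9671 MPa
sigma_y(d3) = 51.9671 + 0.75023 / sqrt(1.21e-04) = 120.2 MPa


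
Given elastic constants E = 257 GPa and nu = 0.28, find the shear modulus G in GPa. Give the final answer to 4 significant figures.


G = E / (2*(1+nu))
G = 257 / (2*(1+0.28))
G = 100.4 GPa


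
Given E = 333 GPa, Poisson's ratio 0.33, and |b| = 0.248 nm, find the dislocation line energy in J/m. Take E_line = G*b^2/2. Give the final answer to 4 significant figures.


Step 1: G = E / (2*(1+nu))
G = 333 / (2*(1+0.33)) = 125.188 GPa = 1.25188e+11 Pa
Step 2: E_line = G*b^2/2
b = 0.248 nm = 2.48e-10 m
E_line = 0.5 * 1.25188e+11 * (2.48e-10)^2 = 3.85e-09 J/m


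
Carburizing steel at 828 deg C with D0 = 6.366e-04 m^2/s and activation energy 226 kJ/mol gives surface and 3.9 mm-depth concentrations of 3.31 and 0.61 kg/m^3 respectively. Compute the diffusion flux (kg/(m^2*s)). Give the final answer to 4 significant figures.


Step 1: D = D0 * exp(-Qd/(R*T))
T = 828 + 273.15 = 1101.15 K
D = 6.366e-04 * exp(-226e3 / (8.314 * 1101.15)) = 1.21016e-14 m^2/s
Step 2: J = D * (C1 - C2) / dx
J = 1.21016e-14 * (3.31 - 0.61) / 3.9e-03
J = 8.378e-12 kg/(m^2*s)


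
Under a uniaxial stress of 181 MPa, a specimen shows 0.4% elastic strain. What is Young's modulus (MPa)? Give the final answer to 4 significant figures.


E = sigma / epsilon
epsilon = 0.4% = 4e-03
E = 181 / 4e-03
E = 45250 MPa


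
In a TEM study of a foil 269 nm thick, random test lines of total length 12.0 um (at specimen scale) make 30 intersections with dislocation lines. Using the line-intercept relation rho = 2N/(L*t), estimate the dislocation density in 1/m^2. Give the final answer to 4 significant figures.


rho = 2N / (L * t)
L = 12.0 um = 1.2e-05 m, t = 269 nm = 2.69e-07 m
rho = 2 * 30 / (1.2e-05 * 2.69e-07)
rho = 1.859e+13 1/m^2


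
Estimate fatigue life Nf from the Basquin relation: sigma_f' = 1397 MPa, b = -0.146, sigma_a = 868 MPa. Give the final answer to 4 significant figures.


sigma_a = sigma_f' * (2*Nf)^b
2*Nf = (sigma_a / sigma_f')^(1/b)
2*Nf = (868 / 1397)^(1/-0.146)
2*Nf = 26.0372
Nf = 13.02 cycles


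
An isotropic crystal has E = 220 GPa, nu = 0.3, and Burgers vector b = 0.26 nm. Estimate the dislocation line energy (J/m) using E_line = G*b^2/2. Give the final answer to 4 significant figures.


Step 1: G = E / (2*(1+nu))
G = 220 / (2*(1+0.3)) = 84.6154 GPa = 8.46154e+10 Pa
Step 2: E_line = G*b^2/2
b = 0.26 nm = 2.6e-10 m
E_line = 0.5 * 8.46154e+10 * (2.6e-10)^2 = 2.86e-09 J/m


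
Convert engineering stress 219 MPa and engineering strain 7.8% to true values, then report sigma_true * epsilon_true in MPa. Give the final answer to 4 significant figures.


sigma_true = sigma_eng * (1 + epsilon_eng)
sigma_true = 219 * (1 + 0.078) = 236.082 MPa
epsilon_true = ln(1 + epsilon_eng)
epsilon_true = ln(1 + 0.078) = 0.0751075
sigma_true * epsilon_true = 236.082 * 0.0751075 = 17.73 MPa


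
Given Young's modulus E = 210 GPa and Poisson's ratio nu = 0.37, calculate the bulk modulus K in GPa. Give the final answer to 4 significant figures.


K = E / (3*(1-2*nu))
K = 210 / (3*(1-2*0.37))
K = 269.2 GPa


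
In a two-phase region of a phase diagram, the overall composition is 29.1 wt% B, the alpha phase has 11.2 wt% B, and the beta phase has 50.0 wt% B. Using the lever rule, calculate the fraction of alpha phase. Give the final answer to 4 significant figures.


f_alpha = (C_beta - C0) / (C_beta - C_alpha)
f_alpha = (50.0 - 29.1) / (50.0 - 11.2)
f_alpha = 0.5387


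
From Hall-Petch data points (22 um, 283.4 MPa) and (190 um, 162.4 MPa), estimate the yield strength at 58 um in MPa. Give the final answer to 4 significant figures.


sigma_y = sigma0 + k / sqrt(d)
1/sqrt(d1) = 1/sqrt(2.2e-05) = 213.201;  1/sqrt(d2) = 72.5476
k = (sigma1 - sigma2) / (1/sqrt(d1) - 1/sqrt(d2)) = (283.4 - 162.4) / (213.201 - 72.5476) = 0.860273 MPa*m^0.5
sigma0 = sigma1 - k/sqrt(d1) = 283.4 - 0.860273*213.201 = 99.9893 MPa
sigma_y(d3) = 99.9893 + 0.860273 / sqrt(5.8e-05) = 212.9 MPa


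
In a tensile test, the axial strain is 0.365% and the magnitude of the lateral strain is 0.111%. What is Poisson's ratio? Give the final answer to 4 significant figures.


nu = -epsilon_lat / epsilon_axial
Lateral strain is contraction (negative), so using magnitudes:
nu = 0.111 / 0.365
nu = 0.3041


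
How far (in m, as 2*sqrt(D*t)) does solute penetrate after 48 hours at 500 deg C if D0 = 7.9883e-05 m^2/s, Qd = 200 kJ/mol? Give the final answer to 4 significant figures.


Step 1: D = D0 * exp(-Qd/(R*T))
T = 773.15 K
D = 7.9883e-05 * exp(-200e3 / (8.314 * 773.15)) = 2.4536e-18 m^2/s
Step 2: L = 2*sqrt(D*t)
t = 48 h = 172800 s
L = 2*sqrt(2.4536e-18 * 172800) = 1.302e-06 m


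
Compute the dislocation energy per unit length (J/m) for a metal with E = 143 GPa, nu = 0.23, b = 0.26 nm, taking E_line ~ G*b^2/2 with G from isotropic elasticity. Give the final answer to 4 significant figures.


Step 1: G = E / (2*(1+nu))
G = 143 / (2*(1+0.23)) = 58.1301 GPa = 5.81301e+10 Pa
Step 2: E_line = G*b^2/2
b = 0.26 nm = 2.6e-10 m
E_line = 0.5 * 5.81301e+10 * (2.6e-10)^2 = 1.965e-09 J/m


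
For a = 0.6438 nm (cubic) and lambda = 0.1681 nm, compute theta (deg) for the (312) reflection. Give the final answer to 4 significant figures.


d = a / sqrt(h^2+k^2+l^2)
d = 0.6438 / sqrt(14) = 0.172063 nm
lambda = 2*d*sin(theta)  =>  sin(theta) = lambda / (2*d)
sin(theta) = 0.1681 / (2 * 0.172063) = 0.488484
theta = 29.24 deg


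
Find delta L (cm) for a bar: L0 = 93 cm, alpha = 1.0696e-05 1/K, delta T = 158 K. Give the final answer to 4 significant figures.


dL = L0 * alpha * dT
dL = 93 * 1.0696e-05 * 158
dL = 0.1572 cm


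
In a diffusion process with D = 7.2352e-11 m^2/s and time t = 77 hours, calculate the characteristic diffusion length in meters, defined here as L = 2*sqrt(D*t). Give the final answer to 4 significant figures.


t = 77 hr = 277200 s
Diffusion length = 2*sqrt(D*t)
= 2*sqrt(7.2352e-11 * 277200)
= 8.957e-03 m


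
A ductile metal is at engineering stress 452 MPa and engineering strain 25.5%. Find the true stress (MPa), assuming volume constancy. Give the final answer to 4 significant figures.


sigma_true = sigma_eng * (1 + epsilon_eng)
sigma_true = 452 * (1 + 0.255)
sigma_true = 567.3 MPa


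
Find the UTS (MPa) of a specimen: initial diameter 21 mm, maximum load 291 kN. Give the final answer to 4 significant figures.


A0 = pi*(d/2)^2 = pi*(21/2)^2 = 346.361 mm^2
UTS = F_max / A0 = 291*1000 / 346.361
UTS = 840.2 MPa


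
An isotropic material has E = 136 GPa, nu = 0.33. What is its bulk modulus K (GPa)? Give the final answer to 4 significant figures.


K = E / (3*(1-2*nu))
K = 136 / (3*(1-2*0.33))
K = 133.3 GPa


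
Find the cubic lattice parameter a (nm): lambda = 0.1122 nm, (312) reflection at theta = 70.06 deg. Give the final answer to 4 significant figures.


d = lambda / (2*sin(theta))
d = 0.1122 / (2*sin(70.06 deg))
d = 0.0596777 nm
a = d * sqrt(h^2+k^2+l^2) = 0.0596777 * sqrt(14)
a = 0.2233 nm


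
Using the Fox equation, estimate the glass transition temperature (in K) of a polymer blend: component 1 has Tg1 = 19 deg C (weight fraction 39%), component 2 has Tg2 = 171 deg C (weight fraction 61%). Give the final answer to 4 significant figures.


1/Tg = w1/Tg1 + w2/Tg2 (in Kelvin)
Tg1 = 292.15 K, Tg2 = 444.15 K
1/Tg = 0.39/292.15 + 0.61/444.15
Tg = 369.2 K


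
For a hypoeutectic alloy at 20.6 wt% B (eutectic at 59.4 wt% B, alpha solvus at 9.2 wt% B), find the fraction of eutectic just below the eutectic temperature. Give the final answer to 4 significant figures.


f_primary = (C_e - C0) / (C_e - C_alpha_max)
f_primary = (59.4 - 20.6) / (59.4 - 9.2)
f_primary = 0.772908
f_eutectic = 1 - 0.772908 = 0.2271


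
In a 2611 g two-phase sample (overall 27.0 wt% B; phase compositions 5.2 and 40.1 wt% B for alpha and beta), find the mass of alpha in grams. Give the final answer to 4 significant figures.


f_alpha = (C_beta - C0) / (C_beta - C_alpha)
f_alpha = (40.1 - 27.0) / (40.1 - 5.2) = 0.375358
m_alpha = f_alpha * m_total = 0.375358 * 2611 = 980.1 g


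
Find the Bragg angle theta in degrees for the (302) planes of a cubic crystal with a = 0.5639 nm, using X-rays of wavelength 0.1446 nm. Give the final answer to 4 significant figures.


d = a / sqrt(h^2+k^2+l^2)
d = 0.5639 / sqrt(13) = 0.156398 nm
lambda = 2*d*sin(theta)  =>  sin(theta) = lambda / (2*d)
sin(theta) = 0.1446 / (2 * 0.156398) = 0.462283
theta = 27.53 deg


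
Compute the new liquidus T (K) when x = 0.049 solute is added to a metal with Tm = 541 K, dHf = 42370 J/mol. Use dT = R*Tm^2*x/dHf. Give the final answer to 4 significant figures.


dT = R*Tm^2*x / dHf
dT = 8.314 * 541^2 * 0.049 / 42370
dT = 2.81412 K
T_new = 541 - 2.81412 = 538.2 K


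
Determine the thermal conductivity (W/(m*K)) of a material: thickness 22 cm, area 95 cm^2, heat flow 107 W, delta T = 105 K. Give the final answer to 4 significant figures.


k = Q*L / (A*dT)
L = 0.22 m, A = 9.5e-03 m^2
k = 107 * 0.22 / (9.5e-03 * 105)
k = 23.6 W/(m*K)


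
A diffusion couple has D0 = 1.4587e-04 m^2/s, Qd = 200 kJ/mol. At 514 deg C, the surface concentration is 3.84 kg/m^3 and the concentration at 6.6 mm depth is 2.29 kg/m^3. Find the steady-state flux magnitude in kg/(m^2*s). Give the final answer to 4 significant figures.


Step 1: D = D0 * exp(-Qd/(R*T))
T = 514 + 273.15 = 787.15 K
D = 1.4587e-04 * exp(-200e3 / (8.314 * 787.15)) = 7.79198e-18 m^2/s
Step 2: J = D * (C1 - C2) / dx
J = 7.79198e-18 * (3.84 - 2.29) / 6.6e-03
J = 1.83e-15 kg/(m^2*s)


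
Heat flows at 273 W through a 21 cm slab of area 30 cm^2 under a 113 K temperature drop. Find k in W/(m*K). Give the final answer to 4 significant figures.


k = Q*L / (A*dT)
L = 0.21 m, A = 3e-03 m^2
k = 273 * 0.21 / (3e-03 * 113)
k = 169.1 W/(m*K)


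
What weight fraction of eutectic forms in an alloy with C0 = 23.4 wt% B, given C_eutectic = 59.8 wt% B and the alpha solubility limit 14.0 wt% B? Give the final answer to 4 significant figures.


f_primary = (C_e - C0) / (C_e - C_alpha_max)
f_primary = (59.8 - 23.4) / (59.8 - 14.0)
f_primary = 0.79476
f_eutectic = 1 - 0.79476 = 0.2052


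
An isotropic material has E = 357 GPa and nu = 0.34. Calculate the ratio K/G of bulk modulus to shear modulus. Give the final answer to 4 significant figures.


G = E / (2*(1+nu))
G = 357 / (2*(1+0.34)) = 133.209 GPa
K = E / (3*(1-2*nu))
K = 357 / (3*(1-2*0.34)) = 371.875 GPa
K/G = 371.875 / 133.209 = 2.792


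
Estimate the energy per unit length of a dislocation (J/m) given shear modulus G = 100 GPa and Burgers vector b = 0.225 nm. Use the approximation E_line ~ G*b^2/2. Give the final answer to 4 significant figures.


E = G*b^2/2
b = 0.225 nm = 2.25e-10 m
G = 100 GPa = 1e+11 Pa
E = 0.5 * 1e+11 * (2.25e-10)^2
E = 2.531e-09 J/m


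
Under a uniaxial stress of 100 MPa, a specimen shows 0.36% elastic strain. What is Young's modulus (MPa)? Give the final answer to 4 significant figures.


E = sigma / epsilon
epsilon = 0.36% = 3.6e-03
E = 100 / 3.6e-03
E = 27780 MPa


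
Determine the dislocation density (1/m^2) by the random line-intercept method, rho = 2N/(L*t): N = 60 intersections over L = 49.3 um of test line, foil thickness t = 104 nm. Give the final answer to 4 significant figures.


rho = 2N / (L * t)
L = 49.3 um = 4.93e-05 m, t = 104 nm = 1.04e-07 m
rho = 2 * 60 / (4.93e-05 * 1.04e-07)
rho = 2.34e+13 1/m^2


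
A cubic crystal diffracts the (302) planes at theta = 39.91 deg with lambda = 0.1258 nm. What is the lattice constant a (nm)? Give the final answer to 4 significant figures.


d = lambda / (2*sin(theta))
d = 0.1258 / (2*sin(39.91 deg))
d = 0.0980387 nm
a = d * sqrt(h^2+k^2+l^2) = 0.0980387 * sqrt(13)
a = 0.3535 nm


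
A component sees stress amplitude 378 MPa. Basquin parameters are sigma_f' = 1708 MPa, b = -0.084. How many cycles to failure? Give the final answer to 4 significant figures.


sigma_a = sigma_f' * (2*Nf)^b
2*Nf = (sigma_a / sigma_f')^(1/b)
2*Nf = (378 / 1708)^(1/-0.084)
2*Nf = 6.2744e+07
Nf = 3.137e+07 cycles


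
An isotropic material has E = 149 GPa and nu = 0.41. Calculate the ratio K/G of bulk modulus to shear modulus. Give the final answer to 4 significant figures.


G = E / (2*(1+nu))
G = 149 / (2*(1+0.41)) = 52.8369 GPa
K = E / (3*(1-2*nu))
K = 149 / (3*(1-2*0.41)) = 275.926 GPa
K/G = 275.926 / 52.8369 = 5.222


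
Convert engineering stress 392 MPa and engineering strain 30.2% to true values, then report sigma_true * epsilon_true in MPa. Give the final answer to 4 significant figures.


sigma_true = sigma_eng * (1 + epsilon_eng)
sigma_true = 392 * (1 + 0.302) = 510.384 MPa
epsilon_true = ln(1 + epsilon_eng)
epsilon_true = ln(1 + 0.302) = 0.263902
sigma_true * epsilon_true = 510.384 * 0.263902 = 134.7 MPa


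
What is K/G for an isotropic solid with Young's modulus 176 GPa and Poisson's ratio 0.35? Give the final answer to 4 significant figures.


G = E / (2*(1+nu))
G = 176 / (2*(1+0.35)) = 65.1852 GPa
K = E / (3*(1-2*nu))
K = 176 / (3*(1-2*0.35)) = 195.556 GPa
K/G = 195.556 / 65.1852 = 3


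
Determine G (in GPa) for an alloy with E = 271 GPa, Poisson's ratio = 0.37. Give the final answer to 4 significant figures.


G = E / (2*(1+nu))
G = 271 / (2*(1+0.37))
G = 98.91 GPa


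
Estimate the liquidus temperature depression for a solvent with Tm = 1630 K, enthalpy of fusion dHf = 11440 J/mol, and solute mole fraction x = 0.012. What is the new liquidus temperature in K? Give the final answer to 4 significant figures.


dT = R*Tm^2*x / dHf
dT = 8.314 * 1630^2 * 0.012 / 11440
dT = 23.1708 K
T_new = 1630 - 23.1708 = 1607 K


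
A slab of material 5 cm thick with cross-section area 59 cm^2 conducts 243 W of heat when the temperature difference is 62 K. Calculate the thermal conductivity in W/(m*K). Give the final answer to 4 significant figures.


k = Q*L / (A*dT)
L = 0.05 m, A = 5.9e-03 m^2
k = 243 * 0.05 / (5.9e-03 * 62)
k = 33.21 W/(m*K)


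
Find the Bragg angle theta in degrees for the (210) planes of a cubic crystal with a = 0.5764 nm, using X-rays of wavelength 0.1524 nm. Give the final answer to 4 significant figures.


d = a / sqrt(h^2+k^2+l^2)
d = 0.5764 / sqrt(5) = 0.257774 nm
lambda = 2*d*sin(theta)  =>  sin(theta) = lambda / (2*d)
sin(theta) = 0.1524 / (2 * 0.257774) = 0.295608
theta = 17.19 deg


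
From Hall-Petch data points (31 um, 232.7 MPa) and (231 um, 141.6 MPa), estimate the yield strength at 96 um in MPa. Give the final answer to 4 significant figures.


sigma_y = sigma0 + k / sqrt(d)
1/sqrt(d1) = 1/sqrt(3.1e-05) = 179.605;  1/sqrt(d2) = 65.7952
k = (sigma1 - sigma2) / (1/sqrt(d1) - 1/sqrt(d2)) = (232.7 - 141.6) / (179.605 - 65.7952) = 0.800456 MPa*m^0.5
sigma0 = sigma1 - k/sqrt(d1) = 232.7 - 0.800456*179.605 = 88.9339 MPa
sigma_y(d3) = 88.9339 + 0.800456 / sqrt(9.6e-05) = 170.6 MPa


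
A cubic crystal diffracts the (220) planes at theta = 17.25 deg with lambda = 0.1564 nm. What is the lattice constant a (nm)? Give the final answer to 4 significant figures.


d = lambda / (2*sin(theta))
d = 0.1564 / (2*sin(17.25 deg))
d = 0.263707 nm
a = d * sqrt(h^2+k^2+l^2) = 0.263707 * sqrt(8)
a = 0.7459 nm


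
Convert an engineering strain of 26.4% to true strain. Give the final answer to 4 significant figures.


epsilon_true = ln(1 + epsilon_eng)
epsilon_true = ln(1 + 0.264)
epsilon_true = 0.2343


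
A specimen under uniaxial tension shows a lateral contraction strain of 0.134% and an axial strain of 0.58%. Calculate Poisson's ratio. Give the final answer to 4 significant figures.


nu = -epsilon_lat / epsilon_axial
Lateral strain is contraction (negative), so using magnitudes:
nu = 0.134 / 0.58
nu = 0.231


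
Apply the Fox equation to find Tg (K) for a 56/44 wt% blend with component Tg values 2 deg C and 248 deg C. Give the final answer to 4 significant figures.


1/Tg = w1/Tg1 + w2/Tg2 (in Kelvin)
Tg1 = 275.15 K, Tg2 = 521.15 K
1/Tg = 0.56/275.15 + 0.44/521.15
Tg = 347.3 K


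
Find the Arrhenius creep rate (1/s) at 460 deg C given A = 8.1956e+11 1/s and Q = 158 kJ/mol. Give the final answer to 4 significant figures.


rate = A * exp(-Q / (R*T))
T = 460 + 273.15 = 733.15 K
rate = 8.1956e+11 * exp(-158e3 / (8.314 * 733.15))
rate = 4.531 1/s


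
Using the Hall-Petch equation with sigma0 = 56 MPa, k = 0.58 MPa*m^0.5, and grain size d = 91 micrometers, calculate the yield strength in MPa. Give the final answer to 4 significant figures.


sigma_y = sigma0 + k / sqrt(d)
d = 91 um = 9.1e-05 m
sigma_y = 56 + 0.58 / sqrt(9.1e-05)
sigma_y = 116.8 MPa


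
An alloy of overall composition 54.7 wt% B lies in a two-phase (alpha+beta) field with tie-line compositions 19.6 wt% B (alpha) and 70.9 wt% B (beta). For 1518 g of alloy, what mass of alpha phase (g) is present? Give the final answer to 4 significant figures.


f_alpha = (C_beta - C0) / (C_beta - C_alpha)
f_alpha = (70.9 - 54.7) / (70.9 - 19.6) = 0.315789
m_alpha = f_alpha * m_total = 0.315789 * 1518 = 479.4 g


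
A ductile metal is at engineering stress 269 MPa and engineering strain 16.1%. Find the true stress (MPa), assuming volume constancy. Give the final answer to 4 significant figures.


sigma_true = sigma_eng * (1 + epsilon_eng)
sigma_true = 269 * (1 + 0.161)
sigma_true = 312.3 MPa


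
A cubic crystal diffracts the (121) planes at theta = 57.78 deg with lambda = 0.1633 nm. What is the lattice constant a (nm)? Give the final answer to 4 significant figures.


d = lambda / (2*sin(theta))
d = 0.1633 / (2*sin(57.78 deg))
d = 0.0965122 nm
a = d * sqrt(h^2+k^2+l^2) = 0.0965122 * sqrt(6)
a = 0.2364 nm


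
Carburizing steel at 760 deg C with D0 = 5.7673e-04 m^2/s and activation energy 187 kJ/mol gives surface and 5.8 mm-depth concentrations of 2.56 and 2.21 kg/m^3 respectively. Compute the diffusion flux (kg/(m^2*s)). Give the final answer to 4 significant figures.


Step 1: D = D0 * exp(-Qd/(R*T))
T = 760 + 273.15 = 1033.15 K
D = 5.7673e-04 * exp(-187e3 / (8.314 * 1033.15)) = 2.02381e-13 m^2/s
Step 2: J = D * (C1 - C2) / dx
J = 2.02381e-13 * (2.56 - 2.21) / 5.8e-03
J = 1.221e-11 kg/(m^2*s)


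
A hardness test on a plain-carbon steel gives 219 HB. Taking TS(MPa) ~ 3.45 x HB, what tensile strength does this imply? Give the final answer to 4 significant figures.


TS (MPa) = 3.45 * HB
TS = 3.45 * 219
TS = 755.6 MPa


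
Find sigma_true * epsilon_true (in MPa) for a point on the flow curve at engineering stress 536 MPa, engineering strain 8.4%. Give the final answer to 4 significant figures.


sigma_true = sigma_eng * (1 + epsilon_eng)
sigma_true = 536 * (1 + 0.084) = 581.024 MPa
epsilon_true = ln(1 + epsilon_eng)
epsilon_true = ln(1 + 0.084) = 0.0806579
sigma_true * epsilon_true = 581.024 * 0.0806579 = 46.86 MPa


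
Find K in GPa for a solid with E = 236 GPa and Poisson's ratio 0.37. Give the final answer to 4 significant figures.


K = E / (3*(1-2*nu))
K = 236 / (3*(1-2*0.37))
K = 302.6 GPa


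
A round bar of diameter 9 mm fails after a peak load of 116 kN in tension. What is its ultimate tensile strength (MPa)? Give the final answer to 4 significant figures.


A0 = pi*(d/2)^2 = pi*(9/2)^2 = 63.6173 mm^2
UTS = F_max / A0 = 116*1000 / 63.6173
UTS = 1823 MPa


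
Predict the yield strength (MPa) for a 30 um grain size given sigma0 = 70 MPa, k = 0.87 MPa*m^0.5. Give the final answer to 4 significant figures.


sigma_y = sigma0 + k / sqrt(d)
d = 30 um = 3e-05 m
sigma_y = 70 + 0.87 / sqrt(3e-05)
sigma_y = 228.8 MPa


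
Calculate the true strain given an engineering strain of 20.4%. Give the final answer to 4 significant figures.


epsilon_true = ln(1 + epsilon_eng)
epsilon_true = ln(1 + 0.204)
epsilon_true = 0.1856


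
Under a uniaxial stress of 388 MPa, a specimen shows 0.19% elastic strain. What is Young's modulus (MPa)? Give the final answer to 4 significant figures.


E = sigma / epsilon
epsilon = 0.19% = 1.9e-03
E = 388 / 1.9e-03
E = 204200 MPa


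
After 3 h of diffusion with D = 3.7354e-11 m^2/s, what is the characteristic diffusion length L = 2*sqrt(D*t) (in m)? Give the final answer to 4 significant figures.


t = 3 hr = 10800 s
Diffusion length = 2*sqrt(D*t)
= 2*sqrt(3.7354e-11 * 10800)
= 1.27e-03 m


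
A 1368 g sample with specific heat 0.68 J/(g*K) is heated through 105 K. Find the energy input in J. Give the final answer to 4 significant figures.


Q = m * cp * dT
Q = 1368 * 0.68 * 105
Q = 97680 J


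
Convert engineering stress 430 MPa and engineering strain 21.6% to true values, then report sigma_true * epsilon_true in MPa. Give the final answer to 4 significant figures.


sigma_true = sigma_eng * (1 + epsilon_eng)
sigma_true = 430 * (1 + 0.216) = 522.88 MPa
epsilon_true = ln(1 + epsilon_eng)
epsilon_true = ln(1 + 0.216) = 0.195567
sigma_true * epsilon_true = 522.88 * 0.195567 = 102.3 MPa


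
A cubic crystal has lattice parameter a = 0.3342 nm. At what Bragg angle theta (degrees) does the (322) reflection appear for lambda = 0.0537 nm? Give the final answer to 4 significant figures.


d = a / sqrt(h^2+k^2+l^2)
d = 0.3342 / sqrt(17) = 0.0810554 nm
lambda = 2*d*sin(theta)  =>  sin(theta) = lambda / (2*d)
sin(theta) = 0.0537 / (2 * 0.0810554) = 0.331255
theta = 19.34 deg


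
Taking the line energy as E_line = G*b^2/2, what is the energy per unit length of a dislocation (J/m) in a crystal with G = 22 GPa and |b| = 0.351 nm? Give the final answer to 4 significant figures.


E = G*b^2/2
b = 0.351 nm = 3.51e-10 m
G = 22 GPa = 2.2e+10 Pa
E = 0.5 * 2.2e+10 * (3.51e-10)^2
E = 1.355e-09 J/m


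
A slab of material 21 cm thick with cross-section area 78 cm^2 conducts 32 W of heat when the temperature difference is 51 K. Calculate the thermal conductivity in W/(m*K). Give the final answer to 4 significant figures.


k = Q*L / (A*dT)
L = 0.21 m, A = 7.8e-03 m^2
k = 32 * 0.21 / (7.8e-03 * 51)
k = 16.89 W/(m*K)


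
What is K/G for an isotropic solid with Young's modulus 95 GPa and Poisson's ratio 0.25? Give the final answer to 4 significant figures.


G = E / (2*(1+nu))
G = 95 / (2*(1+0.25)) = 38 GPa
K = E / (3*(1-2*nu))
K = 95 / (3*(1-2*0.25)) = 63.3333 GPa
K/G = 63.3333 / 38 = 1.667


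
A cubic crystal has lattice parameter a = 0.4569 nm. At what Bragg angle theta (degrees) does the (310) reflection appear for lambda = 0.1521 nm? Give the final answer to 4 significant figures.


d = a / sqrt(h^2+k^2+l^2)
d = 0.4569 / sqrt(10) = 0.144484 nm
lambda = 2*d*sin(theta)  =>  sin(theta) = lambda / (2*d)
sin(theta) = 0.1521 / (2 * 0.144484) = 0.526354
theta = 31.76 deg


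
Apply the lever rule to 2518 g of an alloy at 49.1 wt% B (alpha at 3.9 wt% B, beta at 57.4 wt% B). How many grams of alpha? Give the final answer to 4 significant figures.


f_alpha = (C_beta - C0) / (C_beta - C_alpha)
f_alpha = (57.4 - 49.1) / (57.4 - 3.9) = 0.15514
m_alpha = f_alpha * m_total = 0.15514 * 2518 = 390.6 g


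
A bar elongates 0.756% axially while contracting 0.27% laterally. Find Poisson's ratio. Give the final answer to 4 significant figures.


nu = -epsilon_lat / epsilon_axial
Lateral strain is contraction (negative), so using magnitudes:
nu = 0.27 / 0.756
nu = 0.3571


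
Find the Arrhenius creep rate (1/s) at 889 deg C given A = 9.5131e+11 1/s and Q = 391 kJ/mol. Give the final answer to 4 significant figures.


rate = A * exp(-Q / (R*T))
T = 889 + 273.15 = 1162.15 K
rate = 9.5131e+11 * exp(-391e3 / (8.314 * 1162.15))
rate = 2.533e-06 1/s


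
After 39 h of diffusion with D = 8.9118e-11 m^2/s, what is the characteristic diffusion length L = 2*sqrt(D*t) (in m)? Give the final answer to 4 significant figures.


t = 39 hr = 140400 s
Diffusion length = 2*sqrt(D*t)
= 2*sqrt(8.9118e-11 * 140400)
= 7.075e-03 m


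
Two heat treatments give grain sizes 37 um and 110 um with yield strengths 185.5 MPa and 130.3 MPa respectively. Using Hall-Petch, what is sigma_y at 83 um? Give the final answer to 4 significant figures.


sigma_y = sigma0 + k / sqrt(d)
1/sqrt(d1) = 1/sqrt(3.7e-05) = 164.399;  1/sqrt(d2) = 95.3463
k = (sigma1 - sigma2) / (1/sqrt(d1) - 1/sqrt(d2)) = (185.5 - 130.3) / (164.399 - 95.3463) = 0.799389 MPa*m^0.5
sigma0 = sigma1 - k/sqrt(d1) = 185.5 - 0.799389*164.399 = 54.0812 MPa
sigma_y(d3) = 54.0812 + 0.799389 / sqrt(8.3e-05) = 141.8 MPa


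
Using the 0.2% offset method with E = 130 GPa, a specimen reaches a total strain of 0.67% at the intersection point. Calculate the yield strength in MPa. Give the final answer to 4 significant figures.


Offset strain = 0.002
Elastic strain at yield = total_strain - offset = 6.7e-03 - 0.002 = 4.7e-03
sigma_y = E * elastic_strain = 130000 * 4.7e-03
sigma_y = 611 MPa


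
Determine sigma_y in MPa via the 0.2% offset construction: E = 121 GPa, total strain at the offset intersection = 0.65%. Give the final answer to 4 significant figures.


Offset strain = 0.002
Elastic strain at yield = total_strain - offset = 6.5e-03 - 0.002 = 4.5e-03
sigma_y = E * elastic_strain = 121000 * 4.5e-03
sigma_y = 544.5 MPa


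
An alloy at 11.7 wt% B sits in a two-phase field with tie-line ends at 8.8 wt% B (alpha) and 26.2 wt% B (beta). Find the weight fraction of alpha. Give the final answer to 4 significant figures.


f_alpha = (C_beta - C0) / (C_beta - C_alpha)
f_alpha = (26.2 - 11.7) / (26.2 - 8.8)
f_alpha = 0.8333


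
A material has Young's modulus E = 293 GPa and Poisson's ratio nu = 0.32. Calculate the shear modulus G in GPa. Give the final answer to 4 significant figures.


G = E / (2*(1+nu))
G = 293 / (2*(1+0.32))
G = 111 GPa


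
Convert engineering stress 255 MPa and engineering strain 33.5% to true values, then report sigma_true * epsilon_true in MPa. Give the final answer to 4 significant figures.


sigma_true = sigma_eng * (1 + epsilon_eng)
sigma_true = 255 * (1 + 0.335) = 340.425 MPa
epsilon_true = ln(1 + epsilon_eng)
epsilon_true = ln(1 + 0.335) = 0.288931
sigma_true * epsilon_true = 340.425 * 0.288931 = 98.36 MPa


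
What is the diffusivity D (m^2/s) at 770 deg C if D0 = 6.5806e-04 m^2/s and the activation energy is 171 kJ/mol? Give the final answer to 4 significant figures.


D = D0 * exp(-Qd / (R*T))
T = 1043.15 K
D = 6.5806e-04 * exp(-171e3 / (8.314 * 1043.15))
D = 1.8e-12 m^2/s


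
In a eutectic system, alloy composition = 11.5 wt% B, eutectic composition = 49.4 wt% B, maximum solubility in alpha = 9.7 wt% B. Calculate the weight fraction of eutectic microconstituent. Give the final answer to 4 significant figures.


f_primary = (C_e - C0) / (C_e - C_alpha_max)
f_primary = (49.4 - 11.5) / (49.4 - 9.7)
f_primary = 0.95466
f_eutectic = 1 - 0.95466 = 0.04534


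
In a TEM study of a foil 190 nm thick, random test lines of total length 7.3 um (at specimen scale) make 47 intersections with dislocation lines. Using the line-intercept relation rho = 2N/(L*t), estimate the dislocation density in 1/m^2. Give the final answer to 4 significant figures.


rho = 2N / (L * t)
L = 7.3 um = 7.3e-06 m, t = 190 nm = 1.9e-07 m
rho = 2 * 47 / (7.3e-06 * 1.9e-07)
rho = 6.777e+13 1/m^2


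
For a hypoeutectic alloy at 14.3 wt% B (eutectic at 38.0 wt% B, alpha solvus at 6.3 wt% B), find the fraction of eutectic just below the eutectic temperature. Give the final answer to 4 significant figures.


f_primary = (C_e - C0) / (C_e - C_alpha_max)
f_primary = (38.0 - 14.3) / (38.0 - 6.3)
f_primary = 0.747634
f_eutectic = 1 - 0.747634 = 0.2524


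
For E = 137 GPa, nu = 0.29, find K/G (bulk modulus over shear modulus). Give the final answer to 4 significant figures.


G = E / (2*(1+nu))
G = 137 / (2*(1+0.29)) = 53.1008 GPa
K = E / (3*(1-2*nu))
K = 137 / (3*(1-2*0.29)) = 108.73 GPa
K/G = 108.73 / 53.1008 = 2.048


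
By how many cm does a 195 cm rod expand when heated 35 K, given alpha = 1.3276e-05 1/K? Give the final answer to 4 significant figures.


dL = L0 * alpha * dT
dL = 195 * 1.3276e-05 * 35
dL = 0.09061 cm


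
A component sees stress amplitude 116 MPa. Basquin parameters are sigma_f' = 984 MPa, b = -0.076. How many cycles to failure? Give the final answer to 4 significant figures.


sigma_a = sigma_f' * (2*Nf)^b
2*Nf = (sigma_a / sigma_f')^(1/b)
2*Nf = (116 / 984)^(1/-0.076)
2*Nf = 1.65042e+12
Nf = 8.252e+11 cycles


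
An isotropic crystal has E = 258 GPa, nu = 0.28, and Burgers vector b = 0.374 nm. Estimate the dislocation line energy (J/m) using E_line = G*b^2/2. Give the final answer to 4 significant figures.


Step 1: G = E / (2*(1+nu))
G = 258 / (2*(1+0.28)) = 100.781 GPa = 1.00781e+11 Pa
Step 2: E_line = G*b^2/2
b = 0.374 nm = 3.74e-10 m
E_line = 0.5 * 1.00781e+11 * (3.74e-10)^2 = 7.048e-09 J/m
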